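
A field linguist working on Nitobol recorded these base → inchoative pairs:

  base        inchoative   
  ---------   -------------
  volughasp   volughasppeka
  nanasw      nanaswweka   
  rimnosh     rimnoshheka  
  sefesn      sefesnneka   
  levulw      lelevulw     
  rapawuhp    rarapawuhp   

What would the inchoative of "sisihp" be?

nanasw and levulw both end in -w yet inflect differently (nanaswweka, lelevulw), so the final letter is not what conditions the rule; the second-to-last letter is.
"sisihp" has second-to-last letter 'h'. The one such stem in the data (rapawuhp → rarapawuhp) repeats the first consonant+vowel as a prefix (as does levulw), so the same rule applies.
The other pattern: stems whose second-to-last letter is 's' double the final consonant and add -eka.
So sisihp → sisisihp.

sisisihp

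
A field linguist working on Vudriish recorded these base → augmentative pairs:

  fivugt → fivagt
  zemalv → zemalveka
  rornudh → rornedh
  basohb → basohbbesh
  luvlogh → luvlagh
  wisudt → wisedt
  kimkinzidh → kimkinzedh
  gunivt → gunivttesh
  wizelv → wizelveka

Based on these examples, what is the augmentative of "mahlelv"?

wisudt and fivugt both end in -t yet inflect differently (wisedt, fivagt), so the final letter is not what conditions the rule; the second-to-last letter is.
"mahlelv" has second-to-last letter 'l'. The stems whose second-to-last letter is 'l' (wizelv → wizelveka, zemalv → zemalveka) add -eka.
The other patterns: stems whose second-to-last letter is 'd' change the last vowel to 'e'; stems whose second-to-last letter is 'g' change the last vowel to 'a'; stems whose second-to-last letter is 'h' or 'v' double the final consonant and add -esh.
So mahlelv → mahlelveka.

mahlelveka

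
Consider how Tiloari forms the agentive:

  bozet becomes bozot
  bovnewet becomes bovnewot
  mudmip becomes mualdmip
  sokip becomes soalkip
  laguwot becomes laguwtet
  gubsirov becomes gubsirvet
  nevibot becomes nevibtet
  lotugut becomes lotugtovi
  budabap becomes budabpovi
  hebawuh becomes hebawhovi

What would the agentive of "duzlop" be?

duzlpet

"duzlop" has last vowel 'o'. The stems whose last vowel is 'o' (laguwot → laguwtet, gubsirov → gubsirvet, nevibot → nevibtet) delete the last vowel and add -et.
The other patterns: stems whose last vowel is 'e' change the last vowel to 'o'; stems whose last vowel is 'i' insert -al- after the first vowel; stems whose last vowel is 'a' or 'u' delete the last vowel and add -ovi.
So duzlop → duzlpet.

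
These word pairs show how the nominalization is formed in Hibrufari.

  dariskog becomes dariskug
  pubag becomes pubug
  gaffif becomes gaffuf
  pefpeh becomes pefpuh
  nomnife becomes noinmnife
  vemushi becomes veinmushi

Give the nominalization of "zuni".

zuinni

"zuni" ends in a vowel. The stems ending in a vowel (vemushi → veinmushi, nomnife → noinmnife) insert -in- after the first vowel.
The other pattern: stems ending in a consonant change the last vowel to 'u'.
So zuni → zuinni.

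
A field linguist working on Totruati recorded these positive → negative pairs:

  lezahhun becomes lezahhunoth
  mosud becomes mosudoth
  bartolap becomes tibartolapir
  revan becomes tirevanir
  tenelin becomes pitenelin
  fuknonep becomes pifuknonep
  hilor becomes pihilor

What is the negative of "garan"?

tigaranir

"garan" has last vowel 'a'. The stems whose last vowel is 'a' (bartolap → tibartolapir, revan → tirevanir) add ti- … -ir around the stem.
So garan → tigaranir.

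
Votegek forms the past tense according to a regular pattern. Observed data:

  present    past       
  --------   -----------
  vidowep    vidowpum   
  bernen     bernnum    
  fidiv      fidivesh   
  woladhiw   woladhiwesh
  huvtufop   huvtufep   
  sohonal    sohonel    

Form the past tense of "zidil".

zidilesh

vidowep and huvtufop both end in -p yet inflect differently (vidowpum, huvtufep), so the final letter is not what conditions the rule; the last vowel is.
"zidil" has last vowel 'i'. The stems whose last vowel is 'i' (fidiv → fidivesh, woladhiw → woladhiwesh) add -esh.
So zidil → zidilesh.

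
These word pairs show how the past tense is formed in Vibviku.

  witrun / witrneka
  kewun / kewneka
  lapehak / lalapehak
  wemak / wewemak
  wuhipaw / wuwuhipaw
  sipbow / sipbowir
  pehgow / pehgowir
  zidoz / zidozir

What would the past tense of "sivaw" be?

"sivaw" has last vowel 'a'. The stems whose last vowel is 'a' (lapehak → lalapehak, wemak → wewemak, wuhipaw → wuwuhipaw) repeat the first consonant+vowel as a prefix.
So sivaw → sisivaw.

sisivaw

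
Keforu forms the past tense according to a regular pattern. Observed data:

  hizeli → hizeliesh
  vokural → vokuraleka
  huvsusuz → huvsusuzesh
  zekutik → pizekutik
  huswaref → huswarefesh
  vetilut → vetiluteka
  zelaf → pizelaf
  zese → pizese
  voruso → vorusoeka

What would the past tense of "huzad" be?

huzadesh

huswaref and zelaf both end in -f yet inflect differently (huswarefesh, pizelaf), so the final letter is not what conditions the rule; the first letter is.
"huzad" begins with h-. The stems beginning with h- (hizeli → hizeliesh, huswaref → huswarefesh, huvsusuz → huvsusuzesh) add -esh.
The other patterns: stems beginning with v- add -eka; stems beginning with z- add the prefix pi-.
So huzad → huzadesh.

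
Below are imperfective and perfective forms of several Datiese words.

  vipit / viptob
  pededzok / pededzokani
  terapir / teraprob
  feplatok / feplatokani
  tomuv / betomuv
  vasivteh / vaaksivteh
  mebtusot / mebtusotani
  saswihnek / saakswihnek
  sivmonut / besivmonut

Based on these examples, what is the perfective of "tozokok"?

"tozokok" has last vowel 'o'. The stems whose last vowel is 'o' (feplatok → feplatokani, mebtusot → mebtusotani, pededzok → pededzokani) add -ani.
So tozokok → tozokokani.

tozokokani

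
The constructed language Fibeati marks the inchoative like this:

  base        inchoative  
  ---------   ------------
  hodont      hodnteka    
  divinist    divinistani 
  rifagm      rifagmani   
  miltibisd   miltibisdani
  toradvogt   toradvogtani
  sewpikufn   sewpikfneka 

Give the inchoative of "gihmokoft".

toradvogt and hodont both end in -t yet inflect differently (toradvogtani, hodnteka), so the final letter is not what conditions the rule; the second-to-last letter is.
"gihmokoft" has second-to-last letter 'f'. The one such stem in the data (sewpikufn → sewpikfneka) deletes the last vowel and adds -eka (as does hodont), so the same rule applies.
The other pattern: stems whose second-to-last letter is 'g' or 's' add -ani.
So gihmokoft → gihmokfteka.

gihmokfteka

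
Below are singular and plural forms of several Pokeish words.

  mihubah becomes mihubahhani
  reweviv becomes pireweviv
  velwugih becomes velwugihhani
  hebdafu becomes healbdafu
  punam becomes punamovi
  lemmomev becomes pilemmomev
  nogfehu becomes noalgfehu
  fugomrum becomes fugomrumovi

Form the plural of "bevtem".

punam and mihubah both have last vowel 'a' yet inflect differently (punamovi, mihubahhani), so the last vowel is not what conditions the rule; the final letter is.
"bevtem" ends in -m. The stems ending in -m (punam → punamovi, fugomrum → fugomrumovi) add -ovi.
So bevtem → bevtemovi.

bevtemovi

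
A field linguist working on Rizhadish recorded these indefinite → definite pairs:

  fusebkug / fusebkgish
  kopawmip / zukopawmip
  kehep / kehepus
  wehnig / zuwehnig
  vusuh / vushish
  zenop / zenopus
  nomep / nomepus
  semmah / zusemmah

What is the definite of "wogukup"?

wogukpish

kopawmip and zenop both end in -p yet inflect differently (zukopawmip, zenopus), so the final letter is not what conditions the rule; the last vowel is.
"wogukup" has last vowel 'u'. The stems whose last vowel is 'u' (fusebkug → fusebkgish, vusuh → vushish) delete the last vowel and add -ish.
The other patterns: stems whose last vowel is 'a' or 'i' add the prefix zu-; stems whose last vowel is 'e' or 'o' add -us.
So wogukup → wogukpish.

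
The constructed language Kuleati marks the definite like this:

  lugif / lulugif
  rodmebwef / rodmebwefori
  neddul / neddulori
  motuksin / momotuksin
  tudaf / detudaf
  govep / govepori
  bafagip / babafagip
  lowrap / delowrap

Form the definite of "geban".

govep and lowrap both end in -p yet inflect differently (govepori, delowrap), so the final letter is not what conditions the rule; the last vowel is.
"geban" has last vowel 'a'. The stems whose last vowel is 'a' (lowrap → delowrap, tudaf → detudaf) add the prefix de-.
The other patterns: stems whose last vowel is 'e' or 'u' add -ori; stems whose last vowel is 'i' repeat the first consonant+vowel as a prefix.
So geban → degeban.

degeban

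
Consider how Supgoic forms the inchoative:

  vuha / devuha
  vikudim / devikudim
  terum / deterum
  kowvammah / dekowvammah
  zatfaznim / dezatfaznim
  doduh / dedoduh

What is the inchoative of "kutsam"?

dekutsam

Every pair shown (vuha → devuha, vikudim → devikudim, terum → deterum, …) follows the same rule: add the prefix de-.
So kutsam → dekutsam.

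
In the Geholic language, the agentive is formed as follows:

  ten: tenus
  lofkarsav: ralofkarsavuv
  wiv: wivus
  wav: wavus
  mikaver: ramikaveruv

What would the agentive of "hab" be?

habus

lofkarsav and wiv both end in -v yet inflect differently (ralofkarsavuv, wivus), so the final letter is not what conditions the rule; the number of vowels is.
"hab" has 1 vowel. The stems with 1 vowel (wiv → wivus, ten → tenus, wav → wavus) add -us.
The other pattern: stems with 3 vowels add ra- … -uv around the stem.
So hab → habus.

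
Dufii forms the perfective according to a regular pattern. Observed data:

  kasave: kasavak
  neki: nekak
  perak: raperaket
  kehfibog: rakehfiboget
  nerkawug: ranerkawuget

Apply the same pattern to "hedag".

rahedaget

"hedag" ends in a consonant. The stems ending in a consonant (perak → raperaket, kehfibog → rakehfiboget, nerkawug → ranerkawuget) add ra- … -et around the stem.
So hedag → rahedaget.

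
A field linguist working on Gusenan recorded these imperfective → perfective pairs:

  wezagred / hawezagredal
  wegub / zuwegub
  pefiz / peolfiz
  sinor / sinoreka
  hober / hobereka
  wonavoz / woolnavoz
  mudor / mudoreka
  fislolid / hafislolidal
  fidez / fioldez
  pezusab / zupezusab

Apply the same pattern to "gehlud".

"gehlud" ends in -d. The stems ending in -d (wezagred → hawezagredal, fislolid → hafislolidal) add ha- … -al around the stem.
So gehlud → hagehludal.

hagehludal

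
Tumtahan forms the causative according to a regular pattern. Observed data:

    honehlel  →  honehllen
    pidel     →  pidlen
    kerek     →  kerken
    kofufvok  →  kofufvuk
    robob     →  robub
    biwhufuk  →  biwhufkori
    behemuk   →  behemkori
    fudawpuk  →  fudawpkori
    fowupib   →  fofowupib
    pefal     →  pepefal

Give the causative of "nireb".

kerek and kofufvok both end in -k yet inflect differently (kerken, kofufvuk), so the final letter is not what conditions the rule; the last vowel is.
"nireb" has last vowel 'e'. The stems whose last vowel is 'e' (honehlel → honehllen, pidel → pidlen, kerek → kerken) delete the last vowel and add -en.
So nireb → nirben.

nirben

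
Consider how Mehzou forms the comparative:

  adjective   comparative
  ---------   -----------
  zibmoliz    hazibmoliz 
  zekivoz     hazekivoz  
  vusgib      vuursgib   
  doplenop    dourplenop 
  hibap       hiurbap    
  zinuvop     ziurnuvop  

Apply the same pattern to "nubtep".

nuurbtep

"nubtep" ends in -p. The stems ending in -p (doplenop → dourplenop, hibap → hiurbap, zinuvop → ziurnuvop) insert -ur- after the first vowel.
So nubtep → nuurbtep.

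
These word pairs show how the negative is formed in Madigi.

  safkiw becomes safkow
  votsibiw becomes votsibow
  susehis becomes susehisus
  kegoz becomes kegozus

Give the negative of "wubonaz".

"wubonaz" ends in -z. The one such stem in the data (kegoz → kegozus) adds -us, so the same rule applies.
So wubonaz → wubonazus.

wubonazus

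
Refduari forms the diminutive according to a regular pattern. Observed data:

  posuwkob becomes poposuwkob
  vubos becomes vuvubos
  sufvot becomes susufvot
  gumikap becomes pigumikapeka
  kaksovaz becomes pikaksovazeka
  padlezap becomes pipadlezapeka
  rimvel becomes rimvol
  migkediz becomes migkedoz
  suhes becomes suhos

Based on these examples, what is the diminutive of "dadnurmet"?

kaksovaz and migkediz both end in -z yet inflect differently (pikaksovazeka, migkedoz), so the final letter is not what conditions the rule; the last vowel is.
"dadnurmet" has last vowel 'e'. The stems whose last vowel is 'e' (rimvel → rimvol, suhes → suhos) change the last vowel to 'o'.
So dadnurmet → dadnurmot.

dadnurmot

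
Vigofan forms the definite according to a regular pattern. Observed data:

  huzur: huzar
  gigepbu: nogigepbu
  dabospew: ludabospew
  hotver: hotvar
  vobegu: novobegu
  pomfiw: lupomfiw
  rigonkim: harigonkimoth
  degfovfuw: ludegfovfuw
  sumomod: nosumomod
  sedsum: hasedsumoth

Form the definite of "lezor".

sedsum and huzur both have last vowel 'u' yet inflect differently (hasedsumoth, huzar), so the last vowel is not what conditions the rule; the final letter is.
"lezor" ends in -r. The stems ending in -r (hotver → hotvar, huzur → huzar) change the last vowel to 'a'.
So lezor → lezar.

lezar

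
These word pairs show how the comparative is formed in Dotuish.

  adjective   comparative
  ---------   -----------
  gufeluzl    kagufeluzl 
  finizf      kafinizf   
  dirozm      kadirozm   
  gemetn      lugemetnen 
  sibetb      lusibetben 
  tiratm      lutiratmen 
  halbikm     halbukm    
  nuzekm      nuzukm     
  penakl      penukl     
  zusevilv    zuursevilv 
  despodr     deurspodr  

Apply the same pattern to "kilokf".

dirozm and tiratm both end in -m yet inflect differently (kadirozm, lutiratmen), so the final letter is not what conditions the rule; the second-to-last letter is.
"kilokf" has second-to-last letter 'k'. The stems whose second-to-last letter is 'k' (halbikm → halbukm, nuzekm → nuzukm, penakl → penukl) change the last vowel to 'u'.
The other patterns: stems whose second-to-last letter is 'z' add the prefix ka-; stems whose second-to-last letter is 't' add lu- … -en around the stem; stems whose second-to-last letter is 'd' or 'l' insert -ur- after the first vowel.
So kilokf → kilukf.

kilukf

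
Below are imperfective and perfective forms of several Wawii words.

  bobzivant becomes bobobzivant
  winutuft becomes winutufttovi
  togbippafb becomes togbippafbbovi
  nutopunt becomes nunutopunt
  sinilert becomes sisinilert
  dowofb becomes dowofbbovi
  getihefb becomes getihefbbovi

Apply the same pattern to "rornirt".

"rornirt" has second-to-last letter 'r'. The one such stem in the data (sinilert → sisinilert) repeats the first consonant+vowel as a prefix (as do nutopunt, bobzivant), so the same rule applies.
The other pattern: stems whose second-to-last letter is 'f' double the final consonant and add -ovi.
So rornirt → rorornirt.

rorornirt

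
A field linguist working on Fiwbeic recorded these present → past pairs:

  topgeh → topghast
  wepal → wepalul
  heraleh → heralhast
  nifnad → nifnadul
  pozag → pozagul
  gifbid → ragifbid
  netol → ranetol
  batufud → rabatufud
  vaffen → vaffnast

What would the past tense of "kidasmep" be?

kidasmpast

"kidasmep" has last vowel 'e'. The stems whose last vowel is 'e' (topgeh → topghast, heraleh → heralhast, vaffen → vaffnast) delete the last vowel and add -ast.
The other patterns: stems whose last vowel is 'a' add -ul; stems whose last vowel is 'i', 'o' or 'u' add the prefix ra-.
So kidasmep → kidasmpast.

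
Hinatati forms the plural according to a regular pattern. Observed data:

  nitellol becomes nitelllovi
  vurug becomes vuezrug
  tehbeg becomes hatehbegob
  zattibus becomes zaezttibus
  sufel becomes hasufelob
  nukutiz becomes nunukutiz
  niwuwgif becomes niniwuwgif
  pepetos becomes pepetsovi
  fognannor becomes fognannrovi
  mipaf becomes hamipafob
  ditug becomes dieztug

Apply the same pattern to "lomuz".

loezmuz

pepetos and zattibus both end in -s yet inflect differently (pepetsovi, zaezttibus), so the final letter is not what conditions the rule; the last vowel is.
"lomuz" has last vowel 'u'. The stems whose last vowel is 'u' (vurug → vuezrug, ditug → dieztug, zattibus → zaezttibus) insert -ez- after the first vowel.
So lomuz → loezmuz.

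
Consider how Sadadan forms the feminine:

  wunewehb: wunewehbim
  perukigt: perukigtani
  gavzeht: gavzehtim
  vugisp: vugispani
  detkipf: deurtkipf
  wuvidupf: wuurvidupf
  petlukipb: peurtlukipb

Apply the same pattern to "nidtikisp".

nidtikispani

wunewehb and petlukipb both end in -b yet inflect differently (wunewehbim, peurtlukipb), so the final letter is not what conditions the rule; the second-to-last letter is.
"nidtikisp" has second-to-last letter 's'. The one such stem in the data (vugisp → vugispani) adds -ani, so the same rule applies.
The other patterns: stems whose second-to-last letter is 'h' add -im; stems whose second-to-last letter is 'p' insert -ur- after the first vowel.
So nidtikisp → nidtikispani.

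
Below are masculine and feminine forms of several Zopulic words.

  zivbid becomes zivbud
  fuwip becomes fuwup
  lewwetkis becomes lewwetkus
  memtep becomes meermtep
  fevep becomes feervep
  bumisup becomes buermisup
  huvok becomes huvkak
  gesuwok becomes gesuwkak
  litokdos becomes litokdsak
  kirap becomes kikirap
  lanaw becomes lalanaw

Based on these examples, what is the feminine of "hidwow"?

hidwwak

"hidwow" has last vowel 'o'. The stems whose last vowel is 'o' (huvok → huvkak, gesuwok → gesuwkak, litokdos → litokdsak) delete the last vowel and add -ak.
So hidwow → hidwwak.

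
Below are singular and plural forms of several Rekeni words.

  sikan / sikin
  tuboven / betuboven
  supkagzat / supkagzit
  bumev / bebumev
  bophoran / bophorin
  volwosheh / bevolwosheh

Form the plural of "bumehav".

"bumehav" has last vowel 'a'. The stems whose last vowel is 'a' (supkagzat → supkagzit, sikan → sikin, bophoran → bophorin) change the last vowel to 'i'.
The other pattern: stems whose last vowel is 'e' add the prefix be-.
So bumehav → bumehiv.

bumehiv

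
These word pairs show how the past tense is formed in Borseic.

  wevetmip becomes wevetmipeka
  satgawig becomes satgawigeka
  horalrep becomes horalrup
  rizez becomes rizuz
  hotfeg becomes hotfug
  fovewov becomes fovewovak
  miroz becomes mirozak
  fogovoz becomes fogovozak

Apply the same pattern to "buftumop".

wevetmip and horalrep both end in -p yet inflect differently (wevetmipeka, horalrup), so the final letter is not what conditions the rule; the last vowel is.
"buftumop" has last vowel 'o'. The stems whose last vowel is 'o' (fovewov → fovewovak, miroz → mirozak, fogovoz → fogovozak) add -ak.
The other patterns: stems whose last vowel is 'i' add -eka; stems whose last vowel is 'e' change the last vowel to 'u'.
So buftumop → buftumopak.

buftumopak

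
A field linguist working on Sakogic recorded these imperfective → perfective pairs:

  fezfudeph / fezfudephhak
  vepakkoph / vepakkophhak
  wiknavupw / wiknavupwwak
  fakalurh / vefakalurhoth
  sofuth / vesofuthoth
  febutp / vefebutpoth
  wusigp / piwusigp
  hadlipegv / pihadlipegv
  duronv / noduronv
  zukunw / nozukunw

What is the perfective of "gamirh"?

"gamirh" has second-to-last letter 'r'. The one such stem in the data (fakalurh → vefakalurhoth) adds ve- … -oth around the stem, so the same rule applies.
The other patterns: stems whose second-to-last letter is 'p' double the final consonant and add -ak; stems whose second-to-last letter is 'g' add the prefix pi-; stems whose second-to-last letter is 'n' add the prefix no-.
So gamirh → vegamirhoth.

vegamirhoth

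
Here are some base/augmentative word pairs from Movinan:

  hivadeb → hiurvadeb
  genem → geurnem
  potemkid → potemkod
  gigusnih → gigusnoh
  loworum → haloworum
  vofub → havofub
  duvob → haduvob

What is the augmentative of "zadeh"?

zaurdeh

genem and loworum both end in -m yet inflect differently (geurnem, haloworum), so the final letter is not what conditions the rule; the last vowel is.
"zadeh" has last vowel 'e'. The stems whose last vowel is 'e' (hivadeb → hiurvadeb, genem → geurnem) insert -ur- after the first vowel.
So zadeh → zaurdeh.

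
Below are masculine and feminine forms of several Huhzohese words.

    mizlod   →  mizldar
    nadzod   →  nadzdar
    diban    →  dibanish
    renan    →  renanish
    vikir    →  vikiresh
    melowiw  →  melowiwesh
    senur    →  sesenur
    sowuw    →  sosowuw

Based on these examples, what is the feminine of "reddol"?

"reddol" has last vowel 'o'. The stems whose last vowel is 'o' (mizlod → mizldar, nadzod → nadzdar) delete the last vowel and add -ar.
The other patterns: stems whose last vowel is 'a' add -ish; stems whose last vowel is 'i' add -esh; stems whose last vowel is 'u' repeat the first consonant+vowel as a prefix.
So reddol → reddlar.

reddlar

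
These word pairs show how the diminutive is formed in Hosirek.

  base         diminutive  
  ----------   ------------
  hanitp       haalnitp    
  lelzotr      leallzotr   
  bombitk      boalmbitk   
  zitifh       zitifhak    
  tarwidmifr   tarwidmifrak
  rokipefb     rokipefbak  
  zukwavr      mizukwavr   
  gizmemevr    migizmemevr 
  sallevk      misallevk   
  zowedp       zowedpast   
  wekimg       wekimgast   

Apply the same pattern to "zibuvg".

mizibuvg

"zibuvg" has second-to-last letter 'v'. The stems whose second-to-last letter is 'v' (zukwavr → mizukwavr, gizmemevr → migizmemevr, sallevk → misallevk) add the prefix mi-.
The other patterns: stems whose second-to-last letter is 't' insert -al- after the first vowel; stems whose second-to-last letter is 'f' add -ak; stems whose second-to-last letter is 'd' or 'm' add -ast.
So zibuvg → mizibuvg.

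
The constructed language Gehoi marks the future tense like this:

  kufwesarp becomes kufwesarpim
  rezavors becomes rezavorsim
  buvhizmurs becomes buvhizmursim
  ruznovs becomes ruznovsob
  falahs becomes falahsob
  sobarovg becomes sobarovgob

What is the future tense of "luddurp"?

rezavors and ruznovs both end in -s yet inflect differently (rezavorsim, ruznovsob), so the final letter is not what conditions the rule; the second-to-last letter is.
"luddurp" has second-to-last letter 'r'. The stems whose second-to-last letter is 'r' (kufwesarp → kufwesarpim, rezavors → rezavorsim, buvhizmurs → buvhizmursim) add -im.
So luddurp → luddurpim.

luddurpim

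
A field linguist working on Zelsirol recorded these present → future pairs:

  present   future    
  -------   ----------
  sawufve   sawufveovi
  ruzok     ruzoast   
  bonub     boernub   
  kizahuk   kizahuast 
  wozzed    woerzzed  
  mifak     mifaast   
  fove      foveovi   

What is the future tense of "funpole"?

"funpole" ends in -e. The stems ending in -e (fove → foveovi, sawufve → sawufveovi) add -ovi.
The other patterns: stems ending in -k drop the final letter and add -ast; stems ending in -b or -d insert -er- after the first vowel.
So funpole → funpoleovi.

funpoleovi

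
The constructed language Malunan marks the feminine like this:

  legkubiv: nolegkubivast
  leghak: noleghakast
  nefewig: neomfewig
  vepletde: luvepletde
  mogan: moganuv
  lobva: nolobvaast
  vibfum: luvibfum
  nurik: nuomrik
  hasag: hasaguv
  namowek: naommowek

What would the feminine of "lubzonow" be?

namowek and leghak both end in -k yet inflect differently (naommowek, noleghakast), so the final letter is not what conditions the rule; the first letter is.
"lubzonow" begins with l-. The stems beginning with l- (lobva → nolobvaast, leghak → noleghakast, legkubiv → nolegkubivast) add no- … -ast around the stem.
So lubzonow → nolubzonowast.

nolubzonowast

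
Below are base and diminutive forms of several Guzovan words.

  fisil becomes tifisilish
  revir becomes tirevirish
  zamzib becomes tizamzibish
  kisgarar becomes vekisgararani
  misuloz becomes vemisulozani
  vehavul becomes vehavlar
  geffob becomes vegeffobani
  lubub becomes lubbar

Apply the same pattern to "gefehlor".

zamzib and lubub both end in -b yet inflect differently (tizamzibish, lubbar), so the final letter is not what conditions the rule; the last vowel is.
"gefehlor" has last vowel 'o'. The stems whose last vowel is 'o' (misuloz → vemisulozani, geffob → vegeffobani) add ve- … -ani around the stem.
So gefehlor → vegefehlorani.

vegefehlorani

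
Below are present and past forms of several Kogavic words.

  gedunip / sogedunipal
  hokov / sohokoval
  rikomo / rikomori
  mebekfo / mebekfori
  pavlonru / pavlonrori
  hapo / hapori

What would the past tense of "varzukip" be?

sovarzukipal

"varzukip" ends in a consonant. The stems ending in a consonant (gedunip → sogedunipal, hokov → sohokoval) add so- … -al around the stem.
The other pattern: stems ending in a vowel drop the final letter and add -ori.
So varzukip → sovarzukipal.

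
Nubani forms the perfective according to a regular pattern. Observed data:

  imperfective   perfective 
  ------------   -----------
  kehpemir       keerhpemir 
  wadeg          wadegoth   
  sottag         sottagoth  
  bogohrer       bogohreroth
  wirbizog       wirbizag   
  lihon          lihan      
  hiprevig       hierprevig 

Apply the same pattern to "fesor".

fesar

kehpemir and bogohrer both end in -r yet inflect differently (keerhpemir, bogohreroth), so the final letter is not what conditions the rule; the last vowel is.
"fesor" has last vowel 'o'. The stems whose last vowel is 'o' (wirbizog → wirbizag, lihon → lihan) change the last vowel to 'a'.
The other patterns: stems whose last vowel is 'i' insert -er- after the first vowel; stems whose last vowel is 'a' or 'e' add -oth.
So fesor → fesar.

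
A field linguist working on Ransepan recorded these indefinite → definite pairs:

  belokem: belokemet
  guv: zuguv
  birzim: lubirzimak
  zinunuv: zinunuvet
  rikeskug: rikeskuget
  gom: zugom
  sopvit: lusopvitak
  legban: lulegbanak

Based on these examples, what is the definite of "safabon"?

safabonet

gom and birzim both end in -m yet inflect differently (zugom, lubirzimak), so the final letter is not what conditions the rule; the number of vowels is.
"safabon" has 3 vowels. The stems with 3 vowels (zinunuv → zinunuvet, belokem → belokemet, rikeskug → rikeskuget) add -et.
The other patterns: stems with 1 vowel add the prefix zu-; stems with 2 vowels add lu- … -ak around the stem.
So safabon → safabonet.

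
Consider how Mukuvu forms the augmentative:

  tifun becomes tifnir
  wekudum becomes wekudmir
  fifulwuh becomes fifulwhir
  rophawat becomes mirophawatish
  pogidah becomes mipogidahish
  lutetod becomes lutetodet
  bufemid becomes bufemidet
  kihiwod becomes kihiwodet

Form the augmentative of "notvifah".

fifulwuh and pogidah both end in -h yet inflect differently (fifulwhir, mipogidahish), so the final letter is not what conditions the rule; the last vowel is.
"notvifah" has last vowel 'a'. The stems whose last vowel is 'a' (rophawat → mirophawatish, pogidah → mipogidahish) add mi- … -ish around the stem.
The other patterns: stems whose last vowel is 'u' delete the last vowel and add -ir; stems whose last vowel is 'i' or 'o' add -et.
So notvifah → minotvifahish.

minotvifahish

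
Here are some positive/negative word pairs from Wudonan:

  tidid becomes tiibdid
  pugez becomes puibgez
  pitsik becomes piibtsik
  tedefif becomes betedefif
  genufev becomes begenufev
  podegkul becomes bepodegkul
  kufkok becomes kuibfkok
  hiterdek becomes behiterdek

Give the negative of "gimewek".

begimewek

hiterdek and kufkok both end in -k yet inflect differently (behiterdek, kuibfkok), so the final letter is not what conditions the rule; the number of vowels is.
"gimewek" has 3 vowels. The stems with 3 vowels (tedefif → betedefif, hiterdek → behiterdek, podegkul → bepodegkul) add the prefix be-.
The other pattern: stems with 2 vowels insert -ib- after the first vowel.
So gimewek → begimewek.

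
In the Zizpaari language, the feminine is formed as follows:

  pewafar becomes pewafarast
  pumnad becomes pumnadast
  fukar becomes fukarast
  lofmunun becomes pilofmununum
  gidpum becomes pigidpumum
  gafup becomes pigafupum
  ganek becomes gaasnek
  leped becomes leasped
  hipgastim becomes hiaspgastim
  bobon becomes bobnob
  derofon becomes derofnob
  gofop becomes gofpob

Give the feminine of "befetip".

beasfetip

"befetip" has last vowel 'i'. The one such stem in the data (hipgastim → hiaspgastim) inserts -as- after the first vowel (as do ganek, leped), so the same rule applies.
The other patterns: stems whose last vowel is 'a' add -ast; stems whose last vowel is 'u' add pi- … -um around the stem; stems whose last vowel is 'o' delete the last vowel and add -ob.
So befetip → beasfetip.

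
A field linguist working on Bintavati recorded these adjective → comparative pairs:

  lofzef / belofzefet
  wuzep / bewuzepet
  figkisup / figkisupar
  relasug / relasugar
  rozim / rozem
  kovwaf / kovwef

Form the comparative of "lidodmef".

wuzep and figkisup both end in -p yet inflect differently (bewuzepet, figkisupar), so the final letter is not what conditions the rule; the last vowel is.
"lidodmef" has last vowel 'e'. The stems whose last vowel is 'e' (lofzef → belofzefet, wuzep → bewuzepet) add be- … -et around the stem.
The other patterns: stems whose last vowel is 'u' add -ar; stems whose last vowel is 'a' or 'i' change the last vowel to 'e'.
So lidodmef → belidodmefet.

belidodmefet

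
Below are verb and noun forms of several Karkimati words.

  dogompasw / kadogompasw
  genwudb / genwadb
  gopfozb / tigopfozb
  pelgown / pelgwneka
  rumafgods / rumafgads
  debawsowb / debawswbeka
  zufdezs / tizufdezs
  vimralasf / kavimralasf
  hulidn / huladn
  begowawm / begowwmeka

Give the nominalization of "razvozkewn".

razvozkwneka

debawsowb and genwudb both end in -b yet inflect differently (debawswbeka, genwadb), so the final letter is not what conditions the rule; the second-to-last letter is.
"razvozkewn" has second-to-last letter 'w'. The stems whose second-to-last letter is 'w' (pelgown → pelgwneka, debawsowb → debawswbeka, begowawm → begowwmeka) delete the last vowel and add -eka.
The other patterns: stems whose second-to-last letter is 's' add the prefix ka-; stems whose second-to-last letter is 'd' change the last vowel to 'a'; stems whose second-to-last letter is 'z' add the prefix ti-.
So razvozkewn → razvozkwneka.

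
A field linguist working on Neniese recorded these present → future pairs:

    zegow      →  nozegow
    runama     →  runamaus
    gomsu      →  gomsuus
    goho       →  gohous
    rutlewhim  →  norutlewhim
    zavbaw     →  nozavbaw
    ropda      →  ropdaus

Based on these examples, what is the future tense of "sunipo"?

zavbaw and ropda both have last vowel 'a' yet inflect differently (nozavbaw, ropdaus), so the last vowel is not what conditions the rule; whether the stem ends in a vowel or a consonant is.
"sunipo" ends in a vowel. The stems ending in a vowel (ropda → ropdaus, goho → gohous, gomsu → gomsuus) add -us.
So sunipo → sunipous.

sunipous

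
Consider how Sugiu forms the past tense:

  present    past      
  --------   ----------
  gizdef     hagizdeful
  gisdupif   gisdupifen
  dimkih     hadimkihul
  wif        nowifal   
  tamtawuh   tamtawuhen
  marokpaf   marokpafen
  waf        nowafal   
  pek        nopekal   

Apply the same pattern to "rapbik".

"rapbik" has 2 vowels. The stems with 2 vowels (dimkih → hadimkihul, gizdef → hagizdeful) add ha- … -ul around the stem.
The other patterns: stems with 1 vowel add no- … -al around the stem; stems with 3 vowels add -en.
So rapbik → harapbikul.

harapbikul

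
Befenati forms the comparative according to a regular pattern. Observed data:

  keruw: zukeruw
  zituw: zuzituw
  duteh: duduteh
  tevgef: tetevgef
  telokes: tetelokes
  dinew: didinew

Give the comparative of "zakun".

"zakun" has last vowel 'u'. The stems whose last vowel is 'u' (keruw → zukeruw, zituw → zuzituw) add the prefix zu-.
The other pattern: stems whose last vowel is 'e' repeat the first consonant+vowel as a prefix.
So zakun → zuzakun.

zuzakun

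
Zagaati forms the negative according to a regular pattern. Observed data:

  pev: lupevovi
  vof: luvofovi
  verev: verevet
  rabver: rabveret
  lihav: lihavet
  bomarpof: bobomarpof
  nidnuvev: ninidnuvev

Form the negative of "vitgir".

vitgiret

pev and verev both end in -v yet inflect differently (lupevovi, verevet), so the final letter is not what conditions the rule; the number of vowels is.
"vitgir" has 2 vowels. The stems with 2 vowels (verev → verevet, rabver → rabveret, lihav → lihavet) add -et.
The other patterns: stems with 1 vowel add lu- … -ovi around the stem; stems with 3 vowels repeat the first consonant+vowel as a prefix.
So vitgir → vitgiret.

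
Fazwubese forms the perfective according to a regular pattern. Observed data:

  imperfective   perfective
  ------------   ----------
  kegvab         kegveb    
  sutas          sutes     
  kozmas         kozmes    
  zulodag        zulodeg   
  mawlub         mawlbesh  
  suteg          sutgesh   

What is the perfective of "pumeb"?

pumbesh

"pumeb" has last vowel 'e'. The one such stem in the data (suteg → sutgesh) deletes the last vowel and adds -esh (as does mawlub), so the same rule applies.
So pumeb → pumbesh.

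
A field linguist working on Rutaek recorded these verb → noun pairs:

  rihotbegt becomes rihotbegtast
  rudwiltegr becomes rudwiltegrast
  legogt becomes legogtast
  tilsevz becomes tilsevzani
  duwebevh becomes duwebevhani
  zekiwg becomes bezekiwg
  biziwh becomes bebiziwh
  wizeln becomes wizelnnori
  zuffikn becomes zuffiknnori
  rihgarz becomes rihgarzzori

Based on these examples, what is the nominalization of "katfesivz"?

katfesivzani

duwebevh and biziwh both end in -h yet inflect differently (duwebevhani, bebiziwh), so the final letter is not what conditions the rule; the second-to-last letter is.
"katfesivz" has second-to-last letter 'v'. The stems whose second-to-last letter is 'v' (tilsevz → tilsevzani, duwebevh → duwebevhani) add -ani.
The other patterns: stems whose second-to-last letter is 'g' add -ast; stems whose second-to-last letter is 'w' add the prefix be-; stems whose second-to-last letter is 'k', 'l' or 'r' double the final consonant and add -ori.
So katfesivz → katfesivzani.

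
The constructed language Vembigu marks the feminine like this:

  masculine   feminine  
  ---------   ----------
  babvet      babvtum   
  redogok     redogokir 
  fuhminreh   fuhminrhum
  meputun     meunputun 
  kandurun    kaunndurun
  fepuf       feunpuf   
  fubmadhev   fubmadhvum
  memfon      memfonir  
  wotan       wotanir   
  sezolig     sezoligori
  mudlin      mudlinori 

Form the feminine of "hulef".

mudlin and meputun both end in -n yet inflect differently (mudlinori, meunputun), so the final letter is not what conditions the rule; the last vowel is.
"hulef" has last vowel 'e'. The stems whose last vowel is 'e' (fuhminreh → fuhminrhum, fubmadhev → fubmadhvum, babvet → babvtum) delete the last vowel and add -um.
The other patterns: stems whose last vowel is 'i' add -ori; stems whose last vowel is 'u' insert -un- after the first vowel; stems whose last vowel is 'a' or 'o' add -ir.
So hulef → hulfum.

hulfum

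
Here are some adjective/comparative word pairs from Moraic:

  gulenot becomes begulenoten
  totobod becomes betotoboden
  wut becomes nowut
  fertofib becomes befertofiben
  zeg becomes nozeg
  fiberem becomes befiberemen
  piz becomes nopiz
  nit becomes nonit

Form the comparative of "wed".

nowed

wut and gulenot both end in -t yet inflect differently (nowut, begulenoten), so the final letter is not what conditions the rule; the number of vowels is.
"wed" has 1 vowel. The stems with 1 vowel (wut → nowut, nit → nonit, piz → nopiz) add the prefix no-.
So wed → nowed.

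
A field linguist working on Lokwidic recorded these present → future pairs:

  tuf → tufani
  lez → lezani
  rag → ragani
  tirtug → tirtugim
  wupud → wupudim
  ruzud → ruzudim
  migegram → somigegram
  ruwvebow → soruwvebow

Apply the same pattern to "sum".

rag and tirtug both end in -g yet inflect differently (ragani, tirtugim), so the final letter is not what conditions the rule; the number of vowels is.
"sum" has 1 vowel. The stems with 1 vowel (tuf → tufani, lez → lezani, rag → ragani) add -ani.
So sum → sumani.

sumani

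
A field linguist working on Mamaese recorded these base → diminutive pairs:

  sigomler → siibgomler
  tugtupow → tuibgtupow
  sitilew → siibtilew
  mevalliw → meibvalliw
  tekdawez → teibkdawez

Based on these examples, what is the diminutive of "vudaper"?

Every pair shown (sigomler → siibgomler, tugtupow → tuibgtupow, sitilew → siibtilew, …) follows the same rule: insert -ib- after the first vowel.
So vudaper → vuibdaper.

vuibdaper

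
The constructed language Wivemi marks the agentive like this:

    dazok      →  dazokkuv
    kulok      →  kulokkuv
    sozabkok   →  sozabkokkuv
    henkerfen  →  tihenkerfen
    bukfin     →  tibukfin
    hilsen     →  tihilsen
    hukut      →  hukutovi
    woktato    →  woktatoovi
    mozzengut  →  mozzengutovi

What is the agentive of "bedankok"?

bedankokkuv

"bedankok" ends in -k. The stems ending in -k (dazok → dazokkuv, kulok → kulokkuv, sozabkok → sozabkokkuv) double the final consonant and add -uv.
The other patterns: stems ending in -n add the prefix ti-; stems ending in -o or -t add -ovi.
So bedankok → bedankokkuv.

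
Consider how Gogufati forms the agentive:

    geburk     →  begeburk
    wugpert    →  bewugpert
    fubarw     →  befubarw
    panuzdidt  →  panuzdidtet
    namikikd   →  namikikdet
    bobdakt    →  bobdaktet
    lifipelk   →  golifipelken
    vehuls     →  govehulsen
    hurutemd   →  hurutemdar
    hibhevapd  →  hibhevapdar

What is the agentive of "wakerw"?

wugpert and panuzdidt both end in -t yet inflect differently (bewugpert, panuzdidtet), so the final letter is not what conditions the rule; the second-to-last letter is.
"wakerw" has second-to-last letter 'r'. The stems whose second-to-last letter is 'r' (geburk → begeburk, wugpert → bewugpert, fubarw → befubarw) add the prefix be-.
The other patterns: stems whose second-to-last letter is 'd' or 'k' add -et; stems whose second-to-last letter is 'l' add go- … -en around the stem; stems whose second-to-last letter is 'm' or 'p' add -ar.
So wakerw → bewakerw.

bewakerw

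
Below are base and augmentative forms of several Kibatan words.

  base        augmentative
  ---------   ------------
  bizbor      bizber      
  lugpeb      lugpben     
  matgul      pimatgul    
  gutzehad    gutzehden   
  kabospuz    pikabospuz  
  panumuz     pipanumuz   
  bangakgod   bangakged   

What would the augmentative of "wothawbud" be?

piwothawbud

gutzehad and bangakgod both end in -d yet inflect differently (gutzehden, bangakged), so the final letter is not what conditions the rule; the last vowel is.
"wothawbud" has last vowel 'u'. The stems whose last vowel is 'u' (kabospuz → pikabospuz, matgul → pimatgul, panumuz → pipanumuz) add the prefix pi-.
The other patterns: stems whose last vowel is 'a' or 'e' delete the last vowel and add -en; stems whose last vowel is 'o' change the last vowel to 'e'.
So wothawbud → piwothawbud.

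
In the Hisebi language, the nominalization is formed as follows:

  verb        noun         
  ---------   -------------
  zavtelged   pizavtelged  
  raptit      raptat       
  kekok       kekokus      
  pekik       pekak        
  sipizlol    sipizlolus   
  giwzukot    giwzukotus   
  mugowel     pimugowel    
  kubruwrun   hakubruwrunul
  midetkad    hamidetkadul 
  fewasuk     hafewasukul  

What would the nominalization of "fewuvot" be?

pekik and kekok both end in -k yet inflect differently (pekak, kekokus), so the final letter is not what conditions the rule; the last vowel is.
"fewuvot" has last vowel 'o'. The stems whose last vowel is 'o' (sipizlol → sipizlolus, kekok → kekokus, giwzukot → giwzukotus) add -us.
So fewuvot → fewuvotus.

fewuvotus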